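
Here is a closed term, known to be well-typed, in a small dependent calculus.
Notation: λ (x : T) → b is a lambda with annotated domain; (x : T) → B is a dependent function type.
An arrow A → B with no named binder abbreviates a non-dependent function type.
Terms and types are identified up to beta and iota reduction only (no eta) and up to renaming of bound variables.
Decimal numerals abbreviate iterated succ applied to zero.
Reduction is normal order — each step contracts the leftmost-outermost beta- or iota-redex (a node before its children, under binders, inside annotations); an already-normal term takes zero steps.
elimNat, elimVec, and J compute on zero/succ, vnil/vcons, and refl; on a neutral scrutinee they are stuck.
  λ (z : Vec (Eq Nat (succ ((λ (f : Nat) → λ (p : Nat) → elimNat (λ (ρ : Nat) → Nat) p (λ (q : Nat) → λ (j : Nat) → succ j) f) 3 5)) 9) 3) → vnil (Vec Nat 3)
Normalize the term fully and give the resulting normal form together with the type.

resulting normal form:
  λ (z : Vec (Eq Nat 9 9) 3) → vnil (Vec Nat 3)
the term's type:
  Vec (Eq Nat 9 9) 3 → Vec (Vec Nat 3) 0
observation: the first redex contracted is a beta-redex; the normal form is reached in 12 normal-order steps.


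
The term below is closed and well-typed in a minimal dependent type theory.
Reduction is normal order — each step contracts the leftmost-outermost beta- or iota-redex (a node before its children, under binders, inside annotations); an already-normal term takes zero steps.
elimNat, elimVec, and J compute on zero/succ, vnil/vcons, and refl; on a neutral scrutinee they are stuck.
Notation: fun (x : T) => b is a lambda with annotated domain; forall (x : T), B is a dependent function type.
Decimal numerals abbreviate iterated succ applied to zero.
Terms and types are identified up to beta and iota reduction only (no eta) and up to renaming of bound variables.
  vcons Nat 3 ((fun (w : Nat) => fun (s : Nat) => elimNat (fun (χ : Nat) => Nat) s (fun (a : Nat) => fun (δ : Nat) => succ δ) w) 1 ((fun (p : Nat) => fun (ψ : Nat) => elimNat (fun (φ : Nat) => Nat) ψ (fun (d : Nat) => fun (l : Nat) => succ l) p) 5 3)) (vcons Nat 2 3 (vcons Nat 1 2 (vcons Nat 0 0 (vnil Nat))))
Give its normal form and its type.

resulting normal form:
  vcons Nat 3 9 (vcons Nat 2 3 (vcons Nat 1 2 (vcons Nat 0 0 (vnil Nat))))
type:
  Vec Nat 4


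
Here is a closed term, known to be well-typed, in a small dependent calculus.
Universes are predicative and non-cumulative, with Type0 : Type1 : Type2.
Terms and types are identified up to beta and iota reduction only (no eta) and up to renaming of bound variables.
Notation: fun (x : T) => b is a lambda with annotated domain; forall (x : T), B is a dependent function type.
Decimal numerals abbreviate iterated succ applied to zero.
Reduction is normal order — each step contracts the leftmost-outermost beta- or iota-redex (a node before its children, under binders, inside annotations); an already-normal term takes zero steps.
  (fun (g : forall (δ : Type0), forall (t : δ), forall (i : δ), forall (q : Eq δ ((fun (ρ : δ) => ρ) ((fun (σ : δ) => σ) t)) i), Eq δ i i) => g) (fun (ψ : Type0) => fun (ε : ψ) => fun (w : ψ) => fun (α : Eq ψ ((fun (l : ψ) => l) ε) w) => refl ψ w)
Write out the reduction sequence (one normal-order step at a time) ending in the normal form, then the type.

reduction (normal order):
  (fun (g : forall (δ : Type0), forall (t : δ), forall (i : δ), forall (q : Eq δ ((fun (ρ : δ) => ρ) ((fun (σ : δ) => σ) t)) i), Eq δ i i) => g) (fun (ψ : Type0) => fun (ε : ψ) => fun (w : ψ) => fun (α : Eq ψ ((fun (l : ψ) => l) ε) w) => refl ψ w)
  ~> fun (g : Type0) => fun (δ : g) => fun (t : g) => fun (i : Eq g ((fun (q : g) => q) δ) t) => refl g t
  ~> fun (g : Type0) => fun (δ : g) => fun (t : g) => fun (i : Eq g δ t) => refl g t
type:
  forall (g : Type0), forall (δ : g), forall (t : g), forall (i : Eq g δ t), Eq g t t


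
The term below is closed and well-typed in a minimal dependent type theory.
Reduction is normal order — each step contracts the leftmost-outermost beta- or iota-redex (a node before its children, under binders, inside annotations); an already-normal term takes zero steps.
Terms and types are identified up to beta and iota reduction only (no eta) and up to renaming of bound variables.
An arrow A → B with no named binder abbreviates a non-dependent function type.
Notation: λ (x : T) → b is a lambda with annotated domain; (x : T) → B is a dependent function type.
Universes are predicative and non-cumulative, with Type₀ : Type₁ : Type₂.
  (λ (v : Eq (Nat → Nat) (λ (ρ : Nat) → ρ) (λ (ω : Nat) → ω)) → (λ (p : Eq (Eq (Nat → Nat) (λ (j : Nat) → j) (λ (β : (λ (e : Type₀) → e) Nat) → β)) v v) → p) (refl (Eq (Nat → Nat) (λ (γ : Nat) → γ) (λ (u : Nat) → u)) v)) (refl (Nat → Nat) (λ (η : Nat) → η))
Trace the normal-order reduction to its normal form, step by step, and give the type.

normal-order reduction:
  (λ (v : Eq (Nat → Nat) (λ (ρ : Nat) → ρ) (λ (ω : Nat) → ω)) → (λ (p : Eq (Eq (Nat → Nat) (λ (j : Nat) → j) (λ (β : (λ (e : Type₀) → e) Nat) → β)) v v) → p) (refl (Eq (Nat → Nat) (λ (γ : Nat) → γ) (λ (u : Nat) → u)) v)) (refl (Nat → Nat) (λ (η : Nat) → η))
  ~> (λ (v : Eq (Eq (Nat → Nat) (λ (ρ : Nat) → ρ) (λ (ω : (λ (p : Type₀) → p) Nat) → ω)) (refl (Nat → Nat) (λ (j : Nat) → j)) (refl (Nat → Nat) (λ (β : Nat) → β))) → v) (refl (Eq (Nat → Nat) (λ (e : Nat) → e) (λ (γ : Nat) → γ)) (refl (Nat → Nat) (λ (u : Nat) → u)))
  ~> refl (Eq (Nat → Nat) (λ (v : Nat) → v) (λ (ρ : Nat) → ρ)) (refl (Nat → Nat) (λ (ω : Nat) → ω))
the term's type:
  Eq (Eq (Nat → Nat) (λ (v : Nat) → v) (λ (ρ : Nat) → ρ)) (refl (Nat → Nat) (λ (ω : Nat) → ω)) (refl (Nat → Nat) (λ (p : Nat) → p))


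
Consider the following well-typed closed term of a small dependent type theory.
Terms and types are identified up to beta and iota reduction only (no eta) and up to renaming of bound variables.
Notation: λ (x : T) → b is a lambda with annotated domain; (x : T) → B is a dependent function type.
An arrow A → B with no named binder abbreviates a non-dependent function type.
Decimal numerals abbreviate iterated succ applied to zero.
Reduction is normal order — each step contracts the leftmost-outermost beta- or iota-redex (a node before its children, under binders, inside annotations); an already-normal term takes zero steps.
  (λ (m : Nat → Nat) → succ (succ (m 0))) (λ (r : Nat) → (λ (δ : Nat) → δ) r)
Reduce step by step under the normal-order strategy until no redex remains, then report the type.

normal-order reduction sequence:
  (λ (m : Nat → Nat) → succ (succ (m 0))) (λ (r : Nat) → (λ (δ : Nat) → δ) r)
  ~> succ (succ ((λ (m : Nat) → (λ (r : Nat) → r) m) 0))
  ~> succ (succ ((λ (m : Nat) → m) 0))
  ~> 2
inferred type:
  Nat


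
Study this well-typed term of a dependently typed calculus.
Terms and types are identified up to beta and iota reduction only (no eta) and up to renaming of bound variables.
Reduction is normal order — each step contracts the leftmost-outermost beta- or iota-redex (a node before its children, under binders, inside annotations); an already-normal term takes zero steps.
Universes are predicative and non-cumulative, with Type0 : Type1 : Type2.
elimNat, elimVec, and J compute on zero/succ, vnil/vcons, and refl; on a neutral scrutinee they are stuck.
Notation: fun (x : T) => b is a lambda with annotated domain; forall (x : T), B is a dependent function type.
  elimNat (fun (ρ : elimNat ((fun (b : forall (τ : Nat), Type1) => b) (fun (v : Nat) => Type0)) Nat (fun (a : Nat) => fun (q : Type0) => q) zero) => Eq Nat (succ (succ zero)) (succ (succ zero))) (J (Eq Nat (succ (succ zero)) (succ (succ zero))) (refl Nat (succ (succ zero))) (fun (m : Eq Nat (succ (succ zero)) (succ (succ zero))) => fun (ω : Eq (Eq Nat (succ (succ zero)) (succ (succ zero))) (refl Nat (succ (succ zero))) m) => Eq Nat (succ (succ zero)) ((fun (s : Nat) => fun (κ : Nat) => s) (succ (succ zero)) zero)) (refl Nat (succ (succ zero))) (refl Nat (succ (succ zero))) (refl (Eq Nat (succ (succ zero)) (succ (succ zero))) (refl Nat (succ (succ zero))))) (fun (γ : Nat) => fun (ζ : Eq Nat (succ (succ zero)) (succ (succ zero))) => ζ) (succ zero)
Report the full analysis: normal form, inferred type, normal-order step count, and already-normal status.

normal form:
  refl Nat (succ (succ zero))
type:
  Eq Nat (succ (succ zero)) (succ (succ zero))
steps to reach normal form (normal order): 5
started in normal form: no
first redex: an elimNat iota-redex


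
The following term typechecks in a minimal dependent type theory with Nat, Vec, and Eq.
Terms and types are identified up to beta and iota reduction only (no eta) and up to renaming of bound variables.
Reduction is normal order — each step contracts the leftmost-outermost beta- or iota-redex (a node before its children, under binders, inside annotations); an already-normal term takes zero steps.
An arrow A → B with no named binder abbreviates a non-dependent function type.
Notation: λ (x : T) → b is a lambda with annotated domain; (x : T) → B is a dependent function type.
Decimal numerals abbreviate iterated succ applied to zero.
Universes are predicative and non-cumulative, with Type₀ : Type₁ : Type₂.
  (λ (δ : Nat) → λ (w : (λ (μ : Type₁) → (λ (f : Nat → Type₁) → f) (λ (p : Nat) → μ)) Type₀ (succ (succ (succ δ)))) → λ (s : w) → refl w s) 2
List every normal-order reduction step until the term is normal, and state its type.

normal-order reduction sequence:
  (λ (δ : Nat) → λ (w : (λ (μ : Type₁) → (λ (f : Nat → Type₁) → f) (λ (p : Nat) → μ)) Type₀ (succ (succ (succ δ)))) → λ (s : w) → refl w s) 2
  ~> λ (δ : (λ (w : Type₁) → (λ (μ : Nat → Type₁) → μ) (λ (f : Nat) → w)) Type₀ 5) → λ (p : δ) → refl δ p
  ~> λ (δ : (λ (w : Nat → Type₁) → w) (λ (μ : Nat) → Type₀) 5) → λ (f : δ) → refl δ f
  ~> λ (δ : (λ (w : Nat) → Type₀) 5) → λ (μ : δ) → refl δ μ
  ~> λ (δ : Type₀) → λ (w : δ) → refl δ w
type:
  (δ : Type₀) → (w : δ) → Eq δ w w


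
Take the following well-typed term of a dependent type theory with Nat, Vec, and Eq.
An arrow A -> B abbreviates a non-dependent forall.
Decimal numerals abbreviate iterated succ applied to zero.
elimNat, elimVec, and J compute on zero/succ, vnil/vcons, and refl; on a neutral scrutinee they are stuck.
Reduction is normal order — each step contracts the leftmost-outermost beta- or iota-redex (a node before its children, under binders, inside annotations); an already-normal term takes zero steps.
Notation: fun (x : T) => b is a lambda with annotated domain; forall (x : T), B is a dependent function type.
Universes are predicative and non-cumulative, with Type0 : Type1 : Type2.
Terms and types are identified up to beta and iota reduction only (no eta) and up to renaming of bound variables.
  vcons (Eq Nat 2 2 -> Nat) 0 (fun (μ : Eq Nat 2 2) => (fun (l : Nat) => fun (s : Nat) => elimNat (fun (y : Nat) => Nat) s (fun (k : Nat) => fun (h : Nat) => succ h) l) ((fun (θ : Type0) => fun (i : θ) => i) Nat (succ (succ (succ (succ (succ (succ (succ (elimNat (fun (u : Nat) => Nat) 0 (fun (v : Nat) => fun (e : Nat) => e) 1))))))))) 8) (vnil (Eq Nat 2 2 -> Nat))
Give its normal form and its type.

reduced normal form:
  vcons (Eq Nat 2 2 -> Nat) 0 (fun (μ : Eq Nat 2 2) => 15) (vnil (Eq Nat 2 2 -> Nat))
type:
  Vec (Eq Nat 2 2 -> Nat) 1


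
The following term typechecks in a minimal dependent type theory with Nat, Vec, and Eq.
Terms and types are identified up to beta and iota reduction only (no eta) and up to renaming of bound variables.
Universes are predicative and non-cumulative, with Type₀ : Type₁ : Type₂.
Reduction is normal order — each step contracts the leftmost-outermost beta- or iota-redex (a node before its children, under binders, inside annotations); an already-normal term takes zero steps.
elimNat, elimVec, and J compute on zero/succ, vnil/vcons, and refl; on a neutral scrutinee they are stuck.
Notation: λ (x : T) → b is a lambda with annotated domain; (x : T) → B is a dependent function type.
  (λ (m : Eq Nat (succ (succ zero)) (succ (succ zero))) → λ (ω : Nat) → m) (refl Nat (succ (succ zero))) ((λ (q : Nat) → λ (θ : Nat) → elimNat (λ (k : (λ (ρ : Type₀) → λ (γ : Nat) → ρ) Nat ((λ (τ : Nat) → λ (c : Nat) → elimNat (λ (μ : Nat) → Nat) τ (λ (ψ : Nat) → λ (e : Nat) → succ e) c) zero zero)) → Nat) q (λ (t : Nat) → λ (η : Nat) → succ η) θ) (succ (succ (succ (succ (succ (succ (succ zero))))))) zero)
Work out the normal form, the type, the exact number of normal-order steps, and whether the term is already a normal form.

normal form:
  refl Nat (succ (succ zero))
type:
  Eq Nat (succ (succ zero)) (succ (succ zero))
reduction steps (normal order): 2
already normal: no
first redex: a beta-redex


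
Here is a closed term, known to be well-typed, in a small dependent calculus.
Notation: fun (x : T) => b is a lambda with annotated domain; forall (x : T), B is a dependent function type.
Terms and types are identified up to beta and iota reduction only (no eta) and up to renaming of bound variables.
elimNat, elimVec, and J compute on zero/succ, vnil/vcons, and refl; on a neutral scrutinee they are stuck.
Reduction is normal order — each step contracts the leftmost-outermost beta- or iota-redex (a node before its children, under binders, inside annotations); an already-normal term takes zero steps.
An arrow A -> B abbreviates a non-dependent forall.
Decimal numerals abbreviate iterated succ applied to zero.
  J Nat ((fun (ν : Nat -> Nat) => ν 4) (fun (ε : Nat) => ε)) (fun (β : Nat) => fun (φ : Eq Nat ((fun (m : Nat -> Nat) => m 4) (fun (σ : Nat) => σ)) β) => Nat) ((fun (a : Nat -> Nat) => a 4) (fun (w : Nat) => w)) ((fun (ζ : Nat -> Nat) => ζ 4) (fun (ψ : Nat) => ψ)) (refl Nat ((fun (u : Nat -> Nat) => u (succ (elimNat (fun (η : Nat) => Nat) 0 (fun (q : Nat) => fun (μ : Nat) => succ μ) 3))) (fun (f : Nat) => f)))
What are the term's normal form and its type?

reduced normal form:
  4
the term's type:
  Nat


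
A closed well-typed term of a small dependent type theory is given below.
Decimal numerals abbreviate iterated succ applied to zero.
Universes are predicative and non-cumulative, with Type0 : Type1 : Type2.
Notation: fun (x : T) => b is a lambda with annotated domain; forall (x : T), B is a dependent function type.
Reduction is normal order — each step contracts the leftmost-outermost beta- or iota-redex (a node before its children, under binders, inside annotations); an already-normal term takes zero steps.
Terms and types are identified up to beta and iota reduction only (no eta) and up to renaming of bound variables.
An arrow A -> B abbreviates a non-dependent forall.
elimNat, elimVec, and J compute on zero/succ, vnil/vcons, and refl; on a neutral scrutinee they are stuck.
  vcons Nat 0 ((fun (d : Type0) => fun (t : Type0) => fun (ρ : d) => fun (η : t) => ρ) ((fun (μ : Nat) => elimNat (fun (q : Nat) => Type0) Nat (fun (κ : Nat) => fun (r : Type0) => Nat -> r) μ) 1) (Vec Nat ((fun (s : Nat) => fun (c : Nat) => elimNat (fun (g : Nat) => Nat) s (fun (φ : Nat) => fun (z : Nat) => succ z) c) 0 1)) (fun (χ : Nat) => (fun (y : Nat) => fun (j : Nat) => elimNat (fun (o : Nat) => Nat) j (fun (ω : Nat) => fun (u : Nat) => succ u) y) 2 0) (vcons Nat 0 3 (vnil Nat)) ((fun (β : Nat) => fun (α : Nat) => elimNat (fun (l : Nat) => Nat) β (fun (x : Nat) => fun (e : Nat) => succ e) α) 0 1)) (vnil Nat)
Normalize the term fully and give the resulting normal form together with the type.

reduced normal form:
  vcons Nat 0 2 (vnil Nat)
the term's type:
  Vec Nat 1
observation: 14 normal-order steps separate the term from its normal form.


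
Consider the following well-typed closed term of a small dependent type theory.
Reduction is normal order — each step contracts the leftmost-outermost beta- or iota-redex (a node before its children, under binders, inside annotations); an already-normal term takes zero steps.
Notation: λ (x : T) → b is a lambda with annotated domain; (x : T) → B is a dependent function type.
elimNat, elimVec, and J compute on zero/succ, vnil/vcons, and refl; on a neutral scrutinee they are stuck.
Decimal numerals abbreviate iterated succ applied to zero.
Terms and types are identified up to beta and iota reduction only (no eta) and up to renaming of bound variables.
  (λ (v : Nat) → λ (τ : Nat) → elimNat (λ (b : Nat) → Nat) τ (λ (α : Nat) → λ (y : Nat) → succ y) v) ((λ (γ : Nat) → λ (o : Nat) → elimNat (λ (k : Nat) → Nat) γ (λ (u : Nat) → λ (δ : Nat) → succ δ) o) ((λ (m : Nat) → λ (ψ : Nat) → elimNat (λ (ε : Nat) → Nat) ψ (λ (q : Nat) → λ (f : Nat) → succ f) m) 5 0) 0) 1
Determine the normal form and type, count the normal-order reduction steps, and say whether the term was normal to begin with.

normal form:
  6
inferred type:
  Nat
reduction steps (normal order): 39
started in normal form: no
first redex: a beta-redex


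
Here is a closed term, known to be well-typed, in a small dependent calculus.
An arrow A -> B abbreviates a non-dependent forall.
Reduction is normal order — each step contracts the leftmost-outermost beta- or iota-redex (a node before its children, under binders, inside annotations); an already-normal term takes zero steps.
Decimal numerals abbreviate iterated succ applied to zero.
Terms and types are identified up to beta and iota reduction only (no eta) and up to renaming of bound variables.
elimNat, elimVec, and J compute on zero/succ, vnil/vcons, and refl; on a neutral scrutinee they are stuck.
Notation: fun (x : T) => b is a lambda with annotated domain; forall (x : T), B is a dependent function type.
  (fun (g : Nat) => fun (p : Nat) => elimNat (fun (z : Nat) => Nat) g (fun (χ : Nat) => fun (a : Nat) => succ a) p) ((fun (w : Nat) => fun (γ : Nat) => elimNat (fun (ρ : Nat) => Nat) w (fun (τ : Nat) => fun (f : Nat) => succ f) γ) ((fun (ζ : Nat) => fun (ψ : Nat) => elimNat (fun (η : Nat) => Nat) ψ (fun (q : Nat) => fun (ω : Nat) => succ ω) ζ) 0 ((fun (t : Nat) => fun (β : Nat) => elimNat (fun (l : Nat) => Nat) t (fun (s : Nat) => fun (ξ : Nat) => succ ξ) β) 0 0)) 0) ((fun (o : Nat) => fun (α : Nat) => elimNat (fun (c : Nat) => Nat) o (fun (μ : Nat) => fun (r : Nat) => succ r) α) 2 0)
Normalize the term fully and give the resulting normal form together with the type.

resulting normal form:
  2
inferred type:
  Nat


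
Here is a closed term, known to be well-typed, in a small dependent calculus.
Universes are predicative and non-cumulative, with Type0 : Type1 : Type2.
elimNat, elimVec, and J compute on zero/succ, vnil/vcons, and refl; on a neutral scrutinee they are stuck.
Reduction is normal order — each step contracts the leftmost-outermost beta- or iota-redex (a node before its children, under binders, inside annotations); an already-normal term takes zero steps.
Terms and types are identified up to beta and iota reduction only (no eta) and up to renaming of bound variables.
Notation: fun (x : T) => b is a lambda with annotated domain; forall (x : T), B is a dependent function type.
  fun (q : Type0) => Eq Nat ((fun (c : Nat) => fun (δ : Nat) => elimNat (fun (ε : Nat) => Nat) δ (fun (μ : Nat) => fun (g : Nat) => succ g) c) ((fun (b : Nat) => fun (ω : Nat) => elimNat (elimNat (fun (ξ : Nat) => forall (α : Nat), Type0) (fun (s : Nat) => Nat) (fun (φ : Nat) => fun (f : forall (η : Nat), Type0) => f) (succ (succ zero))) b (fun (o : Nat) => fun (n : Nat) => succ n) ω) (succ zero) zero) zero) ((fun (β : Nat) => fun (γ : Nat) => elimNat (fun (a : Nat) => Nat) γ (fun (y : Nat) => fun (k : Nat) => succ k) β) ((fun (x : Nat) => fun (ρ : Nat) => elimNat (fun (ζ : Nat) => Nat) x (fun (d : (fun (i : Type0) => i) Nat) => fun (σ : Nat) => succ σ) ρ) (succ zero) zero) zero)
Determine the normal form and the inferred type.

normal form:
  fun (q : Type0) => Eq Nat (succ zero) (succ zero)
the term's type:
  forall (q : Type0), Type0
observation: normalization takes exactly 18 steps under the normal-order strategy.


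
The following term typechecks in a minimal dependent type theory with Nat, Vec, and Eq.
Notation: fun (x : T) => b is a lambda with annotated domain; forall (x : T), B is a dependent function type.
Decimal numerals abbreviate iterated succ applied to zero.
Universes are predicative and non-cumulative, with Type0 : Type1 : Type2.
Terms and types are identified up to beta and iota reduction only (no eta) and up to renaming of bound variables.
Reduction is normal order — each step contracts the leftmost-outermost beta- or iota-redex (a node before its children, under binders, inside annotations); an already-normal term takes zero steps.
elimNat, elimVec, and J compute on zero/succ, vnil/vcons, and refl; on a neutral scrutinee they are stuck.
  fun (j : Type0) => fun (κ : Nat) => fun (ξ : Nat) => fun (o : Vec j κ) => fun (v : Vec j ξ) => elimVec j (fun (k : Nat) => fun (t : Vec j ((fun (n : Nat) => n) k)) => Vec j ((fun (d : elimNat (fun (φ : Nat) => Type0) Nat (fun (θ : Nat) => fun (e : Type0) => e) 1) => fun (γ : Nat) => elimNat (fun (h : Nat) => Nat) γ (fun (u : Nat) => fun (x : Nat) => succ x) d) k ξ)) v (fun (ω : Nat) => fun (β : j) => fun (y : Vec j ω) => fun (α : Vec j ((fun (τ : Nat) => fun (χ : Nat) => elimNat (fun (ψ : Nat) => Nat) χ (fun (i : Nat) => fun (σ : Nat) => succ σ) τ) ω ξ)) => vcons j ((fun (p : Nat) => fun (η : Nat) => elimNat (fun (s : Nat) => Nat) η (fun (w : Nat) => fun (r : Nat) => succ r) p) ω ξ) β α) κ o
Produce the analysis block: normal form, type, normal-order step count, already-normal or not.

reduced normal form:
  fun (j : Type0) => fun (κ : Nat) => fun (ξ : Nat) => fun (o : Vec j κ) => fun (v : Vec j ξ) => elimVec j (fun (k : Nat) => fun (t : Vec j k) => Vec j (elimNat (fun (n : Nat) => Nat) ξ (fun (d : Nat) => fun (φ : Nat) => succ φ) k)) v (fun (θ : Nat) => fun (e : j) => fun (γ : Vec j θ) => fun (h : Vec j (elimNat (fun (u : Nat) => Nat) ξ (fun (x : Nat) => fun (ω : Nat) => succ ω) θ)) => vcons j (elimNat (fun (β : Nat) => Nat) ξ (fun (y : Nat) => fun (α : Nat) => succ α) θ) e h) κ o
inferred type:
  forall (j : Type0), forall (κ : Nat), forall (ξ : Nat), forall (o : Vec j κ), forall (v : Vec j ξ), Vec j (elimNat (fun (k : Nat) => Nat) ξ (fun (t : Nat) => fun (n : Nat) => succ n) κ)
reduction steps (normal order): 7
already normal: no
first redex: a beta-redex


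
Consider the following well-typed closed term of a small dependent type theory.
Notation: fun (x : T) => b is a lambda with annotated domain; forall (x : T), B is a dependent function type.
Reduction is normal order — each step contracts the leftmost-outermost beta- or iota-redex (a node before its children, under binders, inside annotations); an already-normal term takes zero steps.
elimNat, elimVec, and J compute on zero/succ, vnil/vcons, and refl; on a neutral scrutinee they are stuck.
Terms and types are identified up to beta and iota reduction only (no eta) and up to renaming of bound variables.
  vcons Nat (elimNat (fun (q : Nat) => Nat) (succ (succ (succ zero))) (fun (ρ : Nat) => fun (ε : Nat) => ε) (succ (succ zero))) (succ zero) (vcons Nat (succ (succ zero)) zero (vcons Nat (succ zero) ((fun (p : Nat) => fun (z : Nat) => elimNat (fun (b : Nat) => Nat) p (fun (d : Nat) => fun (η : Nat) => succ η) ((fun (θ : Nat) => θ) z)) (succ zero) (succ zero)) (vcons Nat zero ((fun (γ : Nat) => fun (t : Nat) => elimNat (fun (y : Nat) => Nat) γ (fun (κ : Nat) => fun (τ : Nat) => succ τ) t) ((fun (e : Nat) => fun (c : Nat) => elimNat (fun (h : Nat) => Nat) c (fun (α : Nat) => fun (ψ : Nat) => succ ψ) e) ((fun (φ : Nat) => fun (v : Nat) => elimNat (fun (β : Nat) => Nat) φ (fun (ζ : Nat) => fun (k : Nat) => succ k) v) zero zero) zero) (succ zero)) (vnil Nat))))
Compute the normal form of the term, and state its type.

normal form:
  vcons Nat (succ (succ (succ zero))) (succ zero) (vcons Nat (succ (succ zero)) zero (vcons Nat (succ zero) (succ (succ zero)) (vcons Nat zero (succ zero) (vnil Nat))))
inferred type:
  Vec Nat (succ (succ (succ (succ zero))))


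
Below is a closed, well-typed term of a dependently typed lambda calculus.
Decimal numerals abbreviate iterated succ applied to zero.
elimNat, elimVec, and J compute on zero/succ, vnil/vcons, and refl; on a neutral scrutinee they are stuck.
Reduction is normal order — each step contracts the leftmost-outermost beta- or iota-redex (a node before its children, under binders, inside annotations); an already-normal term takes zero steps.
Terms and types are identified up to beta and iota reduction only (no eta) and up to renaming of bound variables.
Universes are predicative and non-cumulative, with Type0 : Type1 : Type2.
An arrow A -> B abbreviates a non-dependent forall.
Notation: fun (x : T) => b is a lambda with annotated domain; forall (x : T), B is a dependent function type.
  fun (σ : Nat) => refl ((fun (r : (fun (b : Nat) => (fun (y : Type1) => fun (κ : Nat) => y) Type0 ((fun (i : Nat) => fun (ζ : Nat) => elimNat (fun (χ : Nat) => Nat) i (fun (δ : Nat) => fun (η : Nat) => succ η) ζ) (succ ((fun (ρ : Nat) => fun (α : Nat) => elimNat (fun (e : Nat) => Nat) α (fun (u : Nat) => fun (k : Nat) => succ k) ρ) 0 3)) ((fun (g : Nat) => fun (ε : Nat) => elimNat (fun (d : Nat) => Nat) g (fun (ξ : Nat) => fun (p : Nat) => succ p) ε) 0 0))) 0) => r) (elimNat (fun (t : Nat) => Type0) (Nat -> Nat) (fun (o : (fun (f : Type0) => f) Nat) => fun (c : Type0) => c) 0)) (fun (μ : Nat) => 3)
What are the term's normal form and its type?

resulting normal form:
  fun (σ : Nat) => refl (Nat -> Nat) (fun (r : Nat) => 3)
type:
  Nat -> Eq (Nat -> Nat) (fun (σ : Nat) => 3) (fun (r : Nat) => 3)


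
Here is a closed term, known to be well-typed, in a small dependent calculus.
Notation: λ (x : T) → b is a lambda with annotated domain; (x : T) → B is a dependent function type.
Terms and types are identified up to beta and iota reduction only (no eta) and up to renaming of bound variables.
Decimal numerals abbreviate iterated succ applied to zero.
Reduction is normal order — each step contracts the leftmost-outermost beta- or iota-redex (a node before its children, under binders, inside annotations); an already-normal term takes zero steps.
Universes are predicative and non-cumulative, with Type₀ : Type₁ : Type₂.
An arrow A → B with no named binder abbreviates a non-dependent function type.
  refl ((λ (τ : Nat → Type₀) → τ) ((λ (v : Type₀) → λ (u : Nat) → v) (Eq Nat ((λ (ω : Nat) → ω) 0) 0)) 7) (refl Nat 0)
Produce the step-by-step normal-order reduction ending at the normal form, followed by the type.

normal-order reduction:
  refl ((λ (τ : Nat → Type₀) → τ) ((λ (v : Type₀) → λ (u : Nat) → v) (Eq Nat ((λ (ω : Nat) → ω) 0) 0)) 7) (refl Nat 0)
  ~> refl ((λ (τ : Type₀) → λ (v : Nat) → τ) (Eq Nat ((λ (u : Nat) → u) 0) 0) 7) (refl Nat 0)
  ~> refl ((λ (τ : Nat) → Eq Nat ((λ (v : Nat) → v) 0) 0) 7) (refl Nat 0)
  ~> refl (Eq Nat ((λ (τ : Nat) → τ) 0) 0) (refl Nat 0)
  ~> refl (Eq Nat 0 0) (refl Nat 0)
inferred type:
  Eq (Eq Nat 0 0) (refl Nat 0) (refl Nat 0)


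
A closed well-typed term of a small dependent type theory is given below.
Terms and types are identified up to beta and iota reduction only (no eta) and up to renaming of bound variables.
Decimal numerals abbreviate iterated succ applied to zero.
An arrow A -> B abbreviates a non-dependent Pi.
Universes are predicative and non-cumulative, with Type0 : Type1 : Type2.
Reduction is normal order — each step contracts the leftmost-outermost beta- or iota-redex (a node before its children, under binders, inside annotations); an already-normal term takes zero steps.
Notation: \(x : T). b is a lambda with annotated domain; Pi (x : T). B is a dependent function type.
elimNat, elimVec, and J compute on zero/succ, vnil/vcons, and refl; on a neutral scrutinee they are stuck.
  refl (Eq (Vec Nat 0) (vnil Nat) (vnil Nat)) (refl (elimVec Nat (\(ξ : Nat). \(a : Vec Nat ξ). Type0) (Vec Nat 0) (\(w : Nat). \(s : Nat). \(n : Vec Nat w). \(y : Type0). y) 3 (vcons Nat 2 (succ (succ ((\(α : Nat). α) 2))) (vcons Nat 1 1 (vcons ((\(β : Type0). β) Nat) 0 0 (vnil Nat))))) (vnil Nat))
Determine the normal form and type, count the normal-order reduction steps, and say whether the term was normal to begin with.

reduced normal form:
  refl (Eq (Vec Nat 0) (vnil Nat) (vnil Nat)) (refl (Vec Nat 0) (vnil Nat))
the term's type:
  Eq (Eq (Vec Nat 0) (vnil Nat) (vnil Nat)) (refl (Vec Nat 0) (vnil Nat)) (refl (Vec Nat 0) (vnil Nat))
reduction steps (normal order): 16
already normal: no
first contracted redex: an elimVec iota-redex


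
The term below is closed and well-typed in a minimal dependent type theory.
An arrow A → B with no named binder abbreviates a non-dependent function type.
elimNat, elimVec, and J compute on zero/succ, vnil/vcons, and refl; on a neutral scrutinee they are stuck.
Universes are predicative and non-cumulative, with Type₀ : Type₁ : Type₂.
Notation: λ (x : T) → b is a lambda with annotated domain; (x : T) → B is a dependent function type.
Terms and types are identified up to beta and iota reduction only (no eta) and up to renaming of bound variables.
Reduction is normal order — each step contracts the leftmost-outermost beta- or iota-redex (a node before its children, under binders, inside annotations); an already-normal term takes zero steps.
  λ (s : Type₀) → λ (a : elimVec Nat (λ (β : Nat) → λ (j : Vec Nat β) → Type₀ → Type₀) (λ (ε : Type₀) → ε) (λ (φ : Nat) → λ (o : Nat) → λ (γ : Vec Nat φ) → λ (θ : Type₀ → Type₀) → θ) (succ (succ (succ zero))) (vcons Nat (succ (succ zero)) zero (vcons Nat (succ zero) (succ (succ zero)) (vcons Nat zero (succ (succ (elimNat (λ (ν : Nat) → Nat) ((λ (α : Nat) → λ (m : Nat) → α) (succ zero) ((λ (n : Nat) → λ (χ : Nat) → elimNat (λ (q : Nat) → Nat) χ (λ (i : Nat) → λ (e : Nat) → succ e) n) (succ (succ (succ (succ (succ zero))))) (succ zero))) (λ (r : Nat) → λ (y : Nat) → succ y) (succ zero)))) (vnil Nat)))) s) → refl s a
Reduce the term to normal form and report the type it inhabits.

resulting normal form:
  λ (s : Type₀) → λ (a : s) → refl s a
inferred type:
  (s : Type₀) → (a : s) → Eq s a a
observation: reduction starts at an elimVec iota-redex, and 17 normal-order steps reach the normal form.


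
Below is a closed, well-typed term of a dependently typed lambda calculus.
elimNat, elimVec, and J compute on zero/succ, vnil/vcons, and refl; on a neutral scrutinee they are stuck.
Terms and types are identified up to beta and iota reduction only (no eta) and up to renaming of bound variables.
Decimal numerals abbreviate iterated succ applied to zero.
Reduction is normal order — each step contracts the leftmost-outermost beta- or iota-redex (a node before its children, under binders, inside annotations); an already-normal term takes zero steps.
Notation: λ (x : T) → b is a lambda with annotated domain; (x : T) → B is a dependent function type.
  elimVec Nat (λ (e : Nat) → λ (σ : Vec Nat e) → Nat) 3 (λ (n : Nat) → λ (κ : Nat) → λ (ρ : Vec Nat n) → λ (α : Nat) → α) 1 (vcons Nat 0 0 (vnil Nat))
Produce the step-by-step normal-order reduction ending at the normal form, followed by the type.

normal-order reduction sequence:
  elimVec Nat (λ (e : Nat) → λ (σ : Vec Nat e) → Nat) 3 (λ (n : Nat) → λ (κ : Nat) → λ (ρ : Vec Nat n) → λ (α : Nat) → α) 1 (vcons Nat 0 0 (vnil Nat))
  ~> (λ (e : Nat) → λ (σ : Nat) → λ (n : Vec Nat e) → λ (κ : Nat) → κ) 0 0 (vnil Nat) (elimVec Nat (λ (ρ : Nat) → λ (α : Vec Nat ρ) → Nat) 3 (λ (d : Nat) → λ (i : Nat) → λ (k : Vec Nat d) → λ (s : Nat) → s) 0 (vnil Nat))
  ~> (λ (e : Nat) → λ (σ : Vec Nat 0) → λ (n : Nat) → n) 0 (vnil Nat) (elimVec Nat (λ (κ : Nat) → λ (ρ : Vec Nat κ) → Nat) 3 (λ (α : Nat) → λ (d : Nat) → λ (i : Vec Nat α) → λ (k : Nat) → k) 0 (vnil Nat))
  ~> (λ (e : Vec Nat 0) → λ (σ : Nat) → σ) (vnil Nat) (elimVec Nat (λ (n : Nat) → λ (κ : Vec Nat n) → Nat) 3 (λ (ρ : Nat) → λ (α : Nat) → λ (d : Vec Nat ρ) → λ (i : Nat) → i) 0 (vnil Nat))
  ~> (λ (e : Nat) → e) (elimVec Nat (λ (σ : Nat) → λ (n : Vec Nat σ) → Nat) 3 (λ (κ : Nat) → λ (ρ : Nat) → λ (α : Vec Nat κ) → λ (d : Nat) → d) 0 (vnil Nat))
  ~> elimVec Nat (λ (e : Nat) → λ (σ : Vec Nat e) → Nat) 3 (λ (n : Nat) → λ (κ : Nat) → λ (ρ : Vec Nat n) → λ (α : Nat) → α) 0 (vnil Nat)
  ~> 3
type:
  Nat


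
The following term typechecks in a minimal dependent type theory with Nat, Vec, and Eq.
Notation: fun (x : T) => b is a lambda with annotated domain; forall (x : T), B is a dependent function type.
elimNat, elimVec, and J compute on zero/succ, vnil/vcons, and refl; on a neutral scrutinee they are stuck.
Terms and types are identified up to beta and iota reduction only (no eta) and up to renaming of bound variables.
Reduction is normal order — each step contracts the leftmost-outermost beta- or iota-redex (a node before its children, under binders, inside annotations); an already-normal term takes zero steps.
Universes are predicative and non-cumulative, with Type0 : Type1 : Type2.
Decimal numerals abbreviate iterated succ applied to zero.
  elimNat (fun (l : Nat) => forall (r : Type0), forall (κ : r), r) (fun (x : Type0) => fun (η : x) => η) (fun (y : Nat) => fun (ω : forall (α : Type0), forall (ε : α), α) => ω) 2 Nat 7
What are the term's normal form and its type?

normal form:
  7
the term's type:
  Nat
observation: the term reaches its normal form after 9 normal-order steps.


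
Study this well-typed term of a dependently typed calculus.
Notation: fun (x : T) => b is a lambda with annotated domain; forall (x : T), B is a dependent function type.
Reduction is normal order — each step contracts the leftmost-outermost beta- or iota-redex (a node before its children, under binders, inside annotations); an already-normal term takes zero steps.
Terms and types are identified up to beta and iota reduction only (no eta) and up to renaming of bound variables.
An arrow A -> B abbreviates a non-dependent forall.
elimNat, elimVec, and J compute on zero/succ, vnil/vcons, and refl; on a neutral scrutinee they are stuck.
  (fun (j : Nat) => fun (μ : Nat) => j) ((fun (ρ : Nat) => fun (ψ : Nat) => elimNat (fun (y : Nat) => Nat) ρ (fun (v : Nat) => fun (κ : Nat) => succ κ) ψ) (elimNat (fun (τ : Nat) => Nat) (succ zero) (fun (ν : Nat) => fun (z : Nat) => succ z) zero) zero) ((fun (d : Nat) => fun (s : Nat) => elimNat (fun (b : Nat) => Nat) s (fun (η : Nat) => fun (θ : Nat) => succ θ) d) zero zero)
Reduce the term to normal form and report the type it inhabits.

normal form:
  succ zero
inferred type:
  Nat
observation: the term reaches its normal form after 6 normal-order steps.


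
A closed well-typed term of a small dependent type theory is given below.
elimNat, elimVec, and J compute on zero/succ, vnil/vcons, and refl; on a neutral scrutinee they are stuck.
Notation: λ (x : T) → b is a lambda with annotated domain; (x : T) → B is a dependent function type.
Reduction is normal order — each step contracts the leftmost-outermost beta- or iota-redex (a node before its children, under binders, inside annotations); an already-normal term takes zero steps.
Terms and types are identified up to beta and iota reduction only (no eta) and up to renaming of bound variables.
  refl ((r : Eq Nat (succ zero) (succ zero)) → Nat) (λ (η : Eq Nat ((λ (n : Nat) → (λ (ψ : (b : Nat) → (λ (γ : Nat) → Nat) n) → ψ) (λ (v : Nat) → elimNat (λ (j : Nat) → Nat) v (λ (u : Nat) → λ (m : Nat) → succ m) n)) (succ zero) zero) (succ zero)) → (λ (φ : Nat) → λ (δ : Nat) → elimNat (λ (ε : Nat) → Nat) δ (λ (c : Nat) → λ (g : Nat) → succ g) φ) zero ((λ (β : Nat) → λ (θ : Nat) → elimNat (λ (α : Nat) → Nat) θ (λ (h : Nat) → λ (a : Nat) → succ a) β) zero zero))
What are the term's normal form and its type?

normal form:
  refl ((r : Eq Nat (succ zero) (succ zero)) → Nat) (λ (η : Eq Nat (succ zero) (succ zero)) → zero)
type:
  Eq ((r : Eq Nat (succ zero) (succ zero)) → Nat) (λ (η : Eq Nat (succ zero) (succ zero)) → zero) (λ (n : Eq Nat (succ zero) (succ zero)) → zero)


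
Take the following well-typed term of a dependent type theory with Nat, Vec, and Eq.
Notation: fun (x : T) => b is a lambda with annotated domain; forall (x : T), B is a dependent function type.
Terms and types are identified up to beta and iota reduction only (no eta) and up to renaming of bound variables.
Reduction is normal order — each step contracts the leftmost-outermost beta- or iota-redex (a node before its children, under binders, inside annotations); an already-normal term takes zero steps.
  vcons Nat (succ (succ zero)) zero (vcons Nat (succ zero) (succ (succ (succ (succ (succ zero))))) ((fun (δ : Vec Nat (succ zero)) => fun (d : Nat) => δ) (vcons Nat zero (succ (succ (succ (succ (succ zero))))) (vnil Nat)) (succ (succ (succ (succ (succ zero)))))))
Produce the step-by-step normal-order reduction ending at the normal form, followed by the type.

normal-order reduction:
  vcons Nat (succ (succ zero)) zero (vcons Nat (succ zero) (succ (succ (succ (succ (succ zero))))) ((fun (δ : Vec Nat (succ zero)) => fun (d : Nat) => δ) (vcons Nat zero (succ (succ (succ (succ (succ zero))))) (vnil Nat)) (succ (succ (succ (succ (succ zero)))))))
  ~> vcons Nat (succ (succ zero)) zero (vcons Nat (succ zero) (succ (succ (succ (succ (succ zero))))) ((fun (δ : Nat) => vcons Nat zero (succ (succ (succ (succ (succ zero))))) (vnil Nat)) (succ (succ (succ (succ (succ zero)))))))
  ~> vcons Nat (succ (succ zero)) zero (vcons Nat (succ zero) (succ (succ (succ (succ (succ zero))))) (vcons Nat zero (succ (succ (succ (succ (succ zero))))) (vnil Nat)))
the term's type:
  Vec Nat (succ (succ (succ zero)))


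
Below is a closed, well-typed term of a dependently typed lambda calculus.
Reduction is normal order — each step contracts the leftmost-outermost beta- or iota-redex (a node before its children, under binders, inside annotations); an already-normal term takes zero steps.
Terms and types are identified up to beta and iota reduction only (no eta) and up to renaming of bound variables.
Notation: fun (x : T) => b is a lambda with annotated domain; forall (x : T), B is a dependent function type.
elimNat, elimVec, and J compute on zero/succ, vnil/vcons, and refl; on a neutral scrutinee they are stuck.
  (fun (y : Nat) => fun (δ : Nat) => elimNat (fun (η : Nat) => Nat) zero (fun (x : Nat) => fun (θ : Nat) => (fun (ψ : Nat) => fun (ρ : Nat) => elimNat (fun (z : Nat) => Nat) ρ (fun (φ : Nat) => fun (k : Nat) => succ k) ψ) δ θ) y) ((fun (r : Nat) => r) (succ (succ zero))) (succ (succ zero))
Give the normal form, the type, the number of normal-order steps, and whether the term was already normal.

resulting normal form:
  succ (succ (succ (succ zero)))
inferred type:
  Nat
normal-order step count: 19
already normal: no
first contracted redex: a beta-redex


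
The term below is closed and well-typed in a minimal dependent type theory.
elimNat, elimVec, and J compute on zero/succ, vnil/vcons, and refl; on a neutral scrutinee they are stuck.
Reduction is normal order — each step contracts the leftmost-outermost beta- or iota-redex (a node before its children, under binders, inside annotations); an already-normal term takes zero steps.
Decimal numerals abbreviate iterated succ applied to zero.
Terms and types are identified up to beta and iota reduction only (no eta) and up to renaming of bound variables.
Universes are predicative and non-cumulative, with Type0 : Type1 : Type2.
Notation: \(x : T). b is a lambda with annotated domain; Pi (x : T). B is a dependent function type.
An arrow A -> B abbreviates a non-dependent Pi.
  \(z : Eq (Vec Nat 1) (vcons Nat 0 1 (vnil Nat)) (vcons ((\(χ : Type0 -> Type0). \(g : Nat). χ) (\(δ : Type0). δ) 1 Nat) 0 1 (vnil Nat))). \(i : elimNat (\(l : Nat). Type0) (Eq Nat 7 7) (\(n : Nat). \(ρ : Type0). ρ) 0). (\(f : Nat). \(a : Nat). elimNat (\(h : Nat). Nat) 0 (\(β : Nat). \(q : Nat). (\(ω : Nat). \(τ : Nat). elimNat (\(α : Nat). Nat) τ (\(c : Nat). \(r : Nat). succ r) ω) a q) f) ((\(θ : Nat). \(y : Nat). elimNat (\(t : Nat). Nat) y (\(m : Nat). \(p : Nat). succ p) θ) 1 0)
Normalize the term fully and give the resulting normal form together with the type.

normal form:
  \(z : Eq (Vec Nat 1) (vcons Nat 0 1 (vnil Nat)) (vcons Nat 0 1 (vnil Nat))). \(χ : Eq Nat 7 7). \(g : Nat). elimNat (\(δ : Nat). Nat) 0 (\(i : Nat). \(l : Nat). succ l) g
inferred type:
  Eq (Vec Nat 1) (vcons Nat 0 1 (vnil Nat)) (vcons Nat 0 1 (vnil Nat)) -> Eq Nat 7 7 -> Nat -> Nat
observation: 17 normal-order steps normalize the term, beginning with a beta-redex.
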